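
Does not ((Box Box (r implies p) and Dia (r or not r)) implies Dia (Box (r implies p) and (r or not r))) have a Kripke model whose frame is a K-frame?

1. not ((Box Box (r implies p) and Dia (r or not r)) implies Dia (Box (r implies p) and (r or not r))), u
2. Box Box (r implies p) and Dia (r or not r), u
3. not Dia (Box (r implies p) and (r or not r)), u
4. Box Box (r implies p), u
5. Dia (r or not r), u
6. r or not r, v
7. not (Box (r implies p) and (r or not r)), v
8. Box (r implies p), v
9. not r, v
10. not Box (r implies p), v
11. not (r implies p), w
12. r, w
13. not p, w
14. r implies p, w
15. p, w
Accessibility: uRv, vRw
Branch closes: p and not p both at w.
(One branch shown.) All branches close.

Unsatisfiable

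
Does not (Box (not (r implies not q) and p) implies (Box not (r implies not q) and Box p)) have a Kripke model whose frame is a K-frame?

Unsatisfiable (every branch closes)

1. not (Box (not (r implies not q) and p) implies (Box not (r implies not q) and Box p)), w0
2. Box (not (r implies not q) and p), w0
3. not (Box not (r implies not q) and Box p), w0
4. not Box not (r implies not q), w0
5. r implies not q, w1
6. not (r implies not q) and p, w1
7. not (r implies not q), w1
8. p, w1
9. r, w1
10. q, w1
11. not q, w1
Accessibility: w0Rw1
Branch closes: q and not q both at w1.
All branches of the tableau close; one closing branch shown above.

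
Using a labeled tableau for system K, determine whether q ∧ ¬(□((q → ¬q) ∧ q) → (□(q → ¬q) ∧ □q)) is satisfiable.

No, unsatisfiable

1. q ∧ ¬(□((q → ¬q) ∧ q) → (□(q → ¬q) ∧ □q)), u
2. q, u
3. ¬(□((q → ¬q) ∧ q) → (□(q → ¬q) ∧ □q)), u
4. □((q → ¬q) ∧ q), u
5. ¬(□(q → ¬q) ∧ □q), u
6. ¬□(q → ¬q), u
7. ¬(q → ¬q), v
8. q, v
9. (q → ¬q) ∧ q, v
10. q → ¬q, v
11. ¬q, v
Accessibility: uRv
Branch closes: q and ¬q both at v.
(One branch shown.) All branches close.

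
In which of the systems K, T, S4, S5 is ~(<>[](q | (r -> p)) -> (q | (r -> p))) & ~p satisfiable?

K, T, S4

S4-tableau for the formula:
1. ~(<>[](q | (r -> p)) -> (q | (r -> p))) & ~p, w0
2. ~(<>[](q | (r -> p)) -> (q | (r -> p))), w0   [&-rule on 1]
3. ~p, w0   [&-rule on 1]
4. <>[](q | (r -> p)), w0   [~->-rule on 2]
5. ~(q | (r -> p)), w0   [~->-rule on 2]
6. ~q, w0   [~|-rule on 5]
7. ~(r -> p), w0   [~|-rule on 5]
8. r, w0   [~->-rule on 7]
9. [](q | (r -> p)), w1   [<>-rule on 4: fresh world w1, w0Rw1]
10. q | (r -> p), w1   [[]-rule on 9 via w1Rw1]
11. r -> p, w1   [|-rule on 10 (branches; this branch)]
12. p, w1   [->-rule on 11 (branches; this branch)]
Accessibility: w0Rw0, w0Rw1, w1Rw1
Complete open branch: satisfiable in S4, hence also in K, T (this S4-model is also a K-model and a T-model).
S5-tableau for the formula:
1. ~(<>[](q | (r -> p)) -> (q | (r -> p))) & ~p, w0
2. ~(<>[](q | (r -> p)) -> (q | (r -> p))), w0   [&-rule on 1]
3. ~p, w0   [&-rule on 1]
4. <>[](q | (r -> p)), w0   [~->-rule on 2]
5. ~(q | (r -> p)), w0   [~->-rule on 2]
6. ~q, w0   [~|-rule on 5]
7. ~(r -> p), w0   [~|-rule on 5]
8. r, w0   [~->-rule on 7]
9. [](q | (r -> p)), w1   [<>-rule on 4: fresh world w1, w0Rw1]
10. q | (r -> p), w0   [[]-rule on 9 via w1Rw0]
11. q | (r -> p), w1   [[]-rule on 9 via w1Rw1]
12. r -> p, w0   [|-rule on 10 (branches; this branch)]
13. r -> p, w1   [|-rule on 11 (branches; this branch)]
14. p, w0   [->-rule on 12 (branches; this branch)]
Accessibility: w0Rw0, w0Rw1, w1Rw0, w1Rw1
Branch closes: p and ~p both at w0.
Every branch closes (one shown): unsatisfiable in S5.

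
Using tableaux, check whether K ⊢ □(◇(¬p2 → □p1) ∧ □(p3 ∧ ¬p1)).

Tableau for the negation ¬□(◇(¬p2 → □p1) ∧ □(p3 ∧ ¬p1)):
1. ¬□(◇(¬p2 → □p1) ∧ □(p3 ∧ ¬p1)), w0
2. ¬(◇(¬p2 → □p1) ∧ □(p3 ∧ ¬p1)), w1   [¬□-rule on 1: fresh world w1, w0Rw1]
3. ¬□(p3 ∧ ¬p1), w1   [¬∧-rule on 2 (branches; this branch)]
4. ¬(p3 ∧ ¬p1), w2   [¬□-rule on 3: fresh world w2, w1Rw2]
5. p1, w2   [¬∧-rule on 4 (branches; this branch)]
Accessibility: w0Rw1, w1Rw2
The negation has an open branch (countermodel exists).

Invalid (countermodel exists)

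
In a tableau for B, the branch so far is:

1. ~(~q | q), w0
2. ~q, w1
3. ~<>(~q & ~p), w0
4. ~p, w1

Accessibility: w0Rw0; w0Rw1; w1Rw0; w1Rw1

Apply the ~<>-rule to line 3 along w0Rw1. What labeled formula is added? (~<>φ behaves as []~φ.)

~<>φ behaves as []~φ: propagate the negated body to each accessible world.

~(~q & ~p), w1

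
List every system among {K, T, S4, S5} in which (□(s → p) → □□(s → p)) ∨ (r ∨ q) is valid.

S4, S5

S4-tableau for the negation ¬((□(s → p) → □□(s → p)) ∨ (r ∨ q)):
1. ¬((□(s → p) → □□(s → p)) ∨ (r ∨ q)), w0
2. ¬(□(s → p) → □□(s → p)), w0
3. ¬(r ∨ q), w0
4. □(s → p), w0
5. ¬□□(s → p), w0
6. ¬r, w0
7. ¬q, w0
8. s → p, w0
9. p, w0
10. ¬□(s → p), w1
11. s → p, w1
12. p, w1
13. ¬(s → p), w2
14. s, w2
15. ¬p, w2
16. s → p, w2
17. p, w2
Accessibility: w0Rw0, w0Rw1, w0Rw2, w1Rw1, w1Rw2, w2Rw2
Branch closes: p and ¬p both at w2.
Every branch closes (one shown): valid in S4, hence also in S5 (every theorem of S4 is a theorem of S5).
T-tableau for the negation ¬((□(s → p) → □□(s → p)) ∨ (r ∨ q)):
1. ¬((□(s → p) → □□(s → p)) ∨ (r ∨ q)), w0
2. ¬(□(s → p) → □□(s → p)), w0
3. ¬(r ∨ q), w0
4. □(s → p), w0
5. ¬□□(s → p), w0
6. ¬r, w0
7. ¬q, w0
8. s → p, w0
9. p, w0
10. ¬□(s → p), w1
11. s → p, w1
12. p, w1
13. ¬(s → p), w2
14. s, w2
15. ¬p, w2
Accessibility: w0Rw0, w0Rw1, w1Rw1, w1Rw2, w2Rw2
Complete open branch: countermodel on a T-frame, so not valid in T, nor in K (the same frame is also a K-frame).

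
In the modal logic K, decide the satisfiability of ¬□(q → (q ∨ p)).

1. ¬□(q → (q ∨ p)), u
2. ¬(q → (q ∨ p)), v
3. q, v
4. ¬(q ∨ p), v
5. ¬q, v
6. ¬p, v
Accessibility: uRv
Branch closes: q and ¬q both at v.
(One branch shown.) All branches close.

Unsatisfiable (every branch closes)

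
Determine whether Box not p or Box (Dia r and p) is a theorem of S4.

Tableau for the negation not (Box not p or Box (Dia r and p)):
1. not (Box not p or Box (Dia r and p)), 0
2. not Box not p, 0
3. not Box (Dia r and p), 0
4. p, 1
5. not (Dia r and p), 2
6. not p, 2
Accessibility: 0R0, 0R1, 0R2, 1R1, 2R2
The negation has an open branch (countermodel exists).

Invalid (countermodel exists)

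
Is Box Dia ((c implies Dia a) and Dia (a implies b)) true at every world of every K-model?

Tableau for the negation not Box Dia ((c implies Dia a) and Dia (a implies b)):
1. not Box Dia ((c implies Dia a) and Dia (a implies b)), 0
2. not Dia ((c implies Dia a) and Dia (a implies b)), 1
Accessibility: 0R1
The negation has an open branch (countermodel exists).

Not valid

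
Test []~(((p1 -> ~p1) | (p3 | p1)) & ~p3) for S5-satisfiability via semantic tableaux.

Satisfiable (open branch found)

1. []~(((p1 -> ~p1) | (p3 | p1)) & ~p3), u
2. ~(((p1 -> ~p1) | (p3 | p1)) & ~p3), u
3. p3, u
Accessibility: uRu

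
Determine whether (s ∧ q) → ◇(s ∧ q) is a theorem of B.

Tableau for the negation ¬((s ∧ q) → ◇(s ∧ q)):
1. ¬((s ∧ q) → ◇(s ∧ q)), w0
2. s ∧ q, w0
3. ¬◇(s ∧ q), w0
4. s, w0
5. q, w0
6. ¬(s ∧ q), w0
7. ¬q, w0
Accessibility: w0Rw0
Branch closes: q and ¬q both at w0.
Every branch of the negation's tableau closes; the branch above is one of them.

Valid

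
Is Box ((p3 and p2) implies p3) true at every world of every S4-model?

Yes, valid

Tableau for the negation not Box ((p3 and p2) implies p3):
1. not Box ((p3 and p2) implies p3), u
2. not ((p3 and p2) implies p3), v
3. p3 and p2, v
4. not p3, v
5. p3, v
6. p2, v
Accessibility: uRu, uRv, vRv
Branch closes: p3 and not p3 both at v.
All branches of the negation close; one closing branch shown above.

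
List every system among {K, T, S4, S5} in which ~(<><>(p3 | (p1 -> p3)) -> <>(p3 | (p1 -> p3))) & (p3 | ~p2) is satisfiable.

S4-tableau for the formula:
1. ~(<><>(p3 | (p1 -> p3)) -> <>(p3 | (p1 -> p3))) & (p3 | ~p2), 0
2. ~(<><>(p3 | (p1 -> p3)) -> <>(p3 | (p1 -> p3))), 0   [&-rule on 1]
3. p3 | ~p2, 0   [&-rule on 1]
4. <><>(p3 | (p1 -> p3)), 0   [~->-rule on 2]
5. ~<>(p3 | (p1 -> p3)), 0   [~->-rule on 2]
6. ~(p3 | (p1 -> p3)), 0   [~<>-rule on 5 via 0R0]
7. ~p3, 0   [~|-rule on 6]
8. ~(p1 -> p3), 0   [~|-rule on 6]
9. p1, 0   [~->-rule on 8]
10. ~p2, 0   [|-rule on 3 (branches; this branch)]
11. <>(p3 | (p1 -> p3)), 1   [<>-rule on 4: fresh world 1, 0R1]
12. ~(p3 | (p1 -> p3)), 1   [~<>-rule on 5 via 0R1]
13. ~p3, 1   [~|-rule on 12]
14. ~(p1 -> p3), 1   [~|-rule on 12]
15. p1, 1   [~->-rule on 14]
16. p3 | (p1 -> p3), 2   [<>-rule on 11: fresh world 2, 1R2]
17. ~(p3 | (p1 -> p3)), 2   [~<>-rule on 5 via 0R2]
18. ~p3, 2   [~|-rule on 17]
19. ~(p1 -> p3), 2   [~|-rule on 17]
20. p1, 2   [~->-rule on 19]
21. p1 -> p3, 2   [|-rule on 16 (branches; this branch)]
22. p3, 2   [->-rule on 21 (branches; this branch)]
Accessibility: 0R0, 0R1, 0R2, 1R1, 1R2, 2R2
Branch closes: p3 and ~p3 both at 2.
Every branch closes (one shown): unsatisfiable in S4, hence also in S5 (every S5-frame is an S4-frame).
T-tableau for the formula:
1. ~(<><>(p3 | (p1 -> p3)) -> <>(p3 | (p1 -> p3))) & (p3 | ~p2), 0
2. ~(<><>(p3 | (p1 -> p3)) -> <>(p3 | (p1 -> p3))), 0   [&-rule on 1]
3. p3 | ~p2, 0   [&-rule on 1]
4. <><>(p3 | (p1 -> p3)), 0   [~->-rule on 2]
5. ~<>(p3 | (p1 -> p3)), 0   [~->-rule on 2]
6. ~(p3 | (p1 -> p3)), 0   [~<>-rule on 5 via 0R0]
7. ~p3, 0   [~|-rule on 6]
8. ~(p1 -> p3), 0   [~|-rule on 6]
9. p1, 0   [~->-rule on 8]
10. ~p2, 0   [|-rule on 3 (branches; this branch)]
11. <>(p3 | (p1 -> p3)), 1   [<>-rule on 4: fresh world 1, 0R1]
12. ~(p3 | (p1 -> p3)), 1   [~<>-rule on 5 via 0R1]
13. ~p3, 1   [~|-rule on 12]
14. ~(p1 -> p3), 1   [~|-rule on 12]
15. p1, 1   [~->-rule on 14]
16. p3 | (p1 -> p3), 2   [<>-rule on 11: fresh world 2, 1R2]
17. p1 -> p3, 2   [|-rule on 16 (branches; this branch)]
18. p3, 2   [->-rule on 17 (branches; this branch)]
Accessibility: 0R0, 0R1, 1R1, 1R2, 2R2
Complete open branch: satisfiable in T, hence also in K (this T-model is also a K-model).

K, T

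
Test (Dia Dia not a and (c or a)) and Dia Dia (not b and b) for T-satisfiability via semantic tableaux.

1. (Dia Dia not a and (c or a)) and Dia Dia (not b and b), w0
2. Dia Dia not a and (c or a), w0   [and-rule on 1]
3. Dia Dia (not b and b), w0   [and-rule on 1]
4. Dia Dia not a, w0   [and-rule on 2]
5. c or a, w0   [and-rule on 2]
6. a, w0   [or-rule on 5 (branches; this branch)]
7. Dia (not b and b), w1   [Dia-rule on 3: fresh world w1, w0Rw1]
8. Dia not a, w2   [Dia-rule on 4: fresh world w2, w0Rw2]
9. not b and b, w3   [Dia-rule on 7: fresh world w3, w1Rw3]
10. not b, w3   [and-rule on 9]
11. b, w3   [and-rule on 9]
Accessibility: w0Rw0, w0Rw1, w0Rw2, w1Rw1, w1Rw3, w2Rw2, w3Rw3
Branch closes: b and not b both at w3.
All branches of the tableau close; one closing branch shown above.

No, unsatisfiable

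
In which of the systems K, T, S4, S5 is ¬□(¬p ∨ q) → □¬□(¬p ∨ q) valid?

S5-tableau for the negation ¬(¬□(¬p ∨ q) → □¬□(¬p ∨ q)):
1. ¬(¬□(¬p ∨ q) → □¬□(¬p ∨ q)), 0
2. ¬□(¬p ∨ q), 0
3. ¬□¬□(¬p ∨ q), 0
4. ¬(¬p ∨ q), 1
5. p, 1
6. ¬q, 1
7. □(¬p ∨ q), 2
8. ¬p ∨ q, 0
9. ¬p ∨ q, 1
10. ¬p ∨ q, 2
11. q, 0
12. q, 1
Accessibility: 0R0, 0R1, 0R2, 1R0, 1R1, 1R2, 2R0, 2R1, 2R2
Branch closes: q and ¬q both at 1.
Every branch closes (one shown): valid in S5.
S4-tableau for the negation ¬(¬□(¬p ∨ q) → □¬□(¬p ∨ q)):
1. ¬(¬□(¬p ∨ q) → □¬□(¬p ∨ q)), 0
2. ¬□(¬p ∨ q), 0
3. ¬□¬□(¬p ∨ q), 0
4. ¬(¬p ∨ q), 1
5. p, 1
6. ¬q, 1
7. □(¬p ∨ q), 2
8. ¬p ∨ q, 2
9. q, 2
Accessibility: 0R0, 0R1, 0R2, 1R1, 2R2
Complete open branch: countermodel on an S4-frame, so not valid in S4, nor in K, T (the same frame is also a K-frame and a T-frame).

S5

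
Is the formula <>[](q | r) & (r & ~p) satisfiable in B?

Satisfiable (open branch found)

1. <>[](q | r) & (r & ~p), w0
2. <>[](q | r), w0
3. r & ~p, w0
4. r, w0
5. ~p, w0
6. [](q | r), w1
7. q | r, w0
8. q | r, w1
9. r, w1
Accessibility: w0Rw0, w0Rw1, w1Rw0, w1Rw1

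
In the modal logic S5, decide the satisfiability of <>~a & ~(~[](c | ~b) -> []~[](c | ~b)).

No, unsatisfiable

1. <>~a & ~(~[](c | ~b) -> []~[](c | ~b)), w0
2. <>~a, w0   [&-rule on 1]
3. ~(~[](c | ~b) -> []~[](c | ~b)), w0   [&-rule on 1]
4. ~[](c | ~b), w0   [~->-rule on 3]
5. ~[]~[](c | ~b), w0   [~->-rule on 3]
6. ~a, w1   [<>-rule on 2: fresh world w1, w0Rw1]
7. ~(c | ~b), w2   [~[]-rule on 4: fresh world w2, w0Rw2]
8. ~c, w2   [~|-rule on 7]
9. b, w2   [~|-rule on 7]
10. [](c | ~b), w3   [~[]-rule on 5: fresh world w3, w0Rw3]
11. c | ~b, w0   [[]-rule on 10 via w3Rw0]
12. c | ~b, w1   [[]-rule on 10 via w3Rw1]
13. c | ~b, w2   [[]-rule on 10 via w3Rw2]
14. c | ~b, w3   [[]-rule on 10 via w3Rw3]
15. ~b, w0   [|-rule on 11 (branches; this branch)]
16. ~b, w1   [|-rule on 12 (branches; this branch)]
17. ~b, w2   [|-rule on 13 (branches; this branch)]
Accessibility: w0Rw0, w0Rw1, w0Rw2, w0Rw3, w1Rw0, w1Rw1, w1Rw2, w1Rw3, w2Rw0, w2Rw1, w2Rw2, w2Rw3, w3Rw0, w3Rw1, w3Rw2, w3Rw3
Branch closes: b and ~b both at w2.
Every branch closes; the branch above is one of them.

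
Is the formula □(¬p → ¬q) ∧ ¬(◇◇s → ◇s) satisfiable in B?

Satisfiable

1. □(¬p → ¬q) ∧ ¬(◇◇s → ◇s), 0
2. □(¬p → ¬q), 0   [∧-rule on 1]
3. ¬(◇◇s → ◇s), 0   [∧-rule on 1]
4. ◇◇s, 0   [¬→-rule on 3]
5. ¬◇s, 0   [¬→-rule on 3]
6. ¬p → ¬q, 0   [□-rule on 2 via 0R0]
7. ¬s, 0   [¬◇-rule on 5 via 0R0]
8. ¬q, 0   [→-rule on 6 (branches; this branch)]
9. ◇s, 1   [◇-rule on 4: fresh world 1, 0R1]
10. ¬p → ¬q, 1   [□-rule on 2 via 0R1]
11. ¬s, 1   [¬◇-rule on 5 via 0R1]
12. ¬q, 1   [→-rule on 10 (branches; this branch)]
13. s, 2   [◇-rule on 9: fresh world 2, 1R2]
Accessibility: 0R0, 0R1, 1R0, 1R1, 1R2, 2R1, 2R2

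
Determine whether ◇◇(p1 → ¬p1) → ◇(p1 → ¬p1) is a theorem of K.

Tableau for the negation ¬(◇◇(p1 → ¬p1) → ◇(p1 → ¬p1)):
1. ¬(◇◇(p1 → ¬p1) → ◇(p1 → ¬p1)), 0
2. ◇◇(p1 → ¬p1), 0
3. ¬◇(p1 → ¬p1), 0
4. ◇(p1 → ¬p1), 1
5. ¬(p1 → ¬p1), 1
6. p1, 1
7. p1 → ¬p1, 2
8. ¬p1, 2
Accessibility: 0R1, 1R2
The negation has an open branch (countermodel exists).

Not valid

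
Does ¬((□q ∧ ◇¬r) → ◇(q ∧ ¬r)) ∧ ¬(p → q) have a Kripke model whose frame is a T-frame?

1. ¬((□q ∧ ◇¬r) → ◇(q ∧ ¬r)) ∧ ¬(p → q), w0
2. ¬((□q ∧ ◇¬r) → ◇(q ∧ ¬r)), w0
3. ¬(p → q), w0
4. □q ∧ ◇¬r, w0
5. ¬◇(q ∧ ¬r), w0
6. p, w0
7. ¬q, w0
8. □q, w0
9. ◇¬r, w0
10. ¬(q ∧ ¬r), w0
11. q, w0
Accessibility: w0Rw0
Branch closes: q and ¬q both at w0.
(One branch shown.) All branches close.

Unsatisfiable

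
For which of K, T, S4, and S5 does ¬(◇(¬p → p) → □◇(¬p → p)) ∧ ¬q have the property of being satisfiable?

S5-tableau for the formula:
1. ¬(◇(¬p → p) → □◇(¬p → p)) ∧ ¬q, 0
2. ¬(◇(¬p → p) → □◇(¬p → p)), 0
3. ¬q, 0
4. ◇(¬p → p), 0
5. ¬□◇(¬p → p), 0
6. ¬p → p, 1
7. p, 1
8. ¬◇(¬p → p), 2
9. ¬(¬p → p), 0
10. ¬p, 0
11. ¬(¬p → p), 1
12. ¬p, 1
Accessibility: 0R0, 0R1, 0R2, 1R0, 1R1, 1R2, 2R0, 2R1, 2R2
Branch closes: p and ¬p both at 1.
Every branch closes (one shown): unsatisfiable in S5.
S4-tableau for the formula:
1. ¬(◇(¬p → p) → □◇(¬p → p)) ∧ ¬q, 0
2. ¬(◇(¬p → p) → □◇(¬p → p)), 0
3. ¬q, 0
4. ◇(¬p → p), 0
5. ¬□◇(¬p → p), 0
6. ¬p → p, 1
7. p, 1
8. ¬◇(¬p → p), 2
9. ¬(¬p → p), 2
10. ¬p, 2
Accessibility: 0R0, 0R1, 0R2, 1R1, 2R2
Complete open branch: satisfiable in S4, hence also in K, T (this S4-model is also a K-model and a T-model).

K, T, S4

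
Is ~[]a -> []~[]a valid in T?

Tableau for the negation ~(~[]a -> []~[]a):
1. ~(~[]a -> []~[]a), u
2. ~[]a, u
3. ~[]~[]a, u
4. ~a, v
5. []a, w
6. a, w
Accessibility: uRu, uRv, uRw, vRv, wRw
The negation has an open branch (countermodel exists).

Invalid (countermodel exists)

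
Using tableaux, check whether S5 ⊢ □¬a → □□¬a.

Tableau for the negation ¬(□¬a → □□¬a):
1. ¬(□¬a → □□¬a), u
2. □¬a, u
3. ¬□□¬a, u
4. ¬a, u
5. ¬□¬a, v
6. ¬a, v
7. a, w
8. ¬a, w
Accessibility: uRu, uRv, uRw, vRu, vRv, vRw, wRu, wRv, wRw
Branch closes: a and ¬a both at w.
All branches of the negation close; one closing branch shown above.

Valid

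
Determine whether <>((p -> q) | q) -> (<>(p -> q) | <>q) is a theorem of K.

Tableau for the negation ~(<>((p -> q) | q) -> (<>(p -> q) | <>q)):
1. ~(<>((p -> q) | q) -> (<>(p -> q) | <>q)), 0
2. <>((p -> q) | q), 0
3. ~(<>(p -> q) | <>q), 0
4. ~<>(p -> q), 0
5. ~<>q, 0
6. (p -> q) | q, 1
7. ~(p -> q), 1
8. p, 1
9. ~q, 1
10. p -> q, 1
11. q, 1
Accessibility: 0R1
Branch closes: q and ~q both at 1.
Every branch of the negation's tableau closes; the branch above is one of them.

Valid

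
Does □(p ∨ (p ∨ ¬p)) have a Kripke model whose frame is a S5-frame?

Satisfiable (open branch found)

1. □(p ∨ (p ∨ ¬p)), 0
2. p ∨ (p ∨ ¬p), 0   [□-rule on 1 via 0R0]
3. p ∨ ¬p, 0   [∨-rule on 2 (branches; this branch)]
4. ¬p, 0   [∨-rule on 3 (branches; this branch)]
Accessibility: 0R0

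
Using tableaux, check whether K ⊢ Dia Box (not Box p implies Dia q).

Not valid

Tableau for the negation not Dia Box (not Box p implies Dia q):
1. not Dia Box (not Box p implies Dia q), u
The negation has an open branch (countermodel exists).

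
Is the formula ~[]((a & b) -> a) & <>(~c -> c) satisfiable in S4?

Unsatisfiable (every branch closes)

1. ~[]((a & b) -> a) & <>(~c -> c), w0
2. ~[]((a & b) -> a), w0
3. <>(~c -> c), w0
4. ~((a & b) -> a), w1
5. a & b, w1
6. ~a, w1
7. a, w1
8. b, w1
Accessibility: w0Rw0, w0Rw1, w1Rw1
Branch closes: a and ~a both at w1.
Every branch closes; the branch above is one of them.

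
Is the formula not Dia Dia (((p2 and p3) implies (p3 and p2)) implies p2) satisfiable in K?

Satisfiable (open branch found)

1. not Dia Dia (((p2 and p3) implies (p3 and p2)) implies p2), 0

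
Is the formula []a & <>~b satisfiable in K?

1. []a & <>~b, u
2. []a, u
3. <>~b, u
4. ~b, v
5. a, v
Accessibility: uRv

Satisfiable (open branch found)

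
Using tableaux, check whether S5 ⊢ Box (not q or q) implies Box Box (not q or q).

Valid

Tableau for the negation not (Box (not q or q) implies Box Box (not q or q)):
1. not (Box (not q or q) implies Box Box (not q or q)), u
2. Box (not q or q), u
3. not Box Box (not q or q), u
4. not q or q, u
5. q, u
6. not Box (not q or q), v
7. not q or q, v
8. q, v
9. not (not q or q), w
10. q, w
11. not q, w
Accessibility: uRu, uRv, uRw, vRu, vRv, vRw, wRu, wRv, wRw
Branch closes: q and not q both at w.
Every branch of the negation's tableau closes; the branch above is one of them.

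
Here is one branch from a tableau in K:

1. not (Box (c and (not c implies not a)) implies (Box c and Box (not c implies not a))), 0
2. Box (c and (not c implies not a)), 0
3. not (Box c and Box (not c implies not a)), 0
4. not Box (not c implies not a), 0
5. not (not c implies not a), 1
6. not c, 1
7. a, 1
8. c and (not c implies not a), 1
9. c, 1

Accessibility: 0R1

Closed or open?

Both c and not c appear at 1.

Closed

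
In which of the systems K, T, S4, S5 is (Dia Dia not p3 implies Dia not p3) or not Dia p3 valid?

S4-tableau for the negation not ((Dia Dia not p3 implies Dia not p3) or not Dia p3):
1. not ((Dia Dia not p3 implies Dia not p3) or not Dia p3), u
2. not (Dia Dia not p3 implies Dia not p3), u   [neg-or-rule on 1]
3. Dia p3, u   [neg-or-rule on 1]
4. Dia Dia not p3, u   [neg-implies-rule on 2]
5. not Dia not p3, u   [neg-implies-rule on 2]
6. p3, u   [neg-Dia-rule on 5 via uRu]
7. p3, v   [Dia-rule on 3: fresh world v, uRv]
8. Dia not p3, w   [Dia-rule on 4: fresh world w, uRw]
9. p3, w   [neg-Dia-rule on 5 via uRw]
10. not p3, x   [Dia-rule on 8: fresh world x, wRx]
11. p3, x   [neg-Dia-rule on 5 via uRx]
Accessibility: uRu, uRv, uRw, uRx, vRv, wRw, wRx, xRx
Branch closes: p3 and not p3 both at x.
Every branch closes (one shown): valid in S4, hence also in S5 (every theorem of S4 is a theorem of S5).
T-tableau for the negation not ((Dia Dia not p3 implies Dia not p3) or not Dia p3):
1. not ((Dia Dia not p3 implies Dia not p3) or not Dia p3), u
2. not (Dia Dia not p3 implies Dia not p3), u   [neg-or-rule on 1]
3. Dia p3, u   [neg-or-rule on 1]
4. Dia Dia not p3, u   [neg-implies-rule on 2]
5. not Dia not p3, u   [neg-implies-rule on 2]
6. p3, u   [neg-Dia-rule on 5 via uRu]
7. p3, v   [Dia-rule on 3: fresh world v, uRv]
8. Dia not p3, w   [Dia-rule on 4: fresh world w, uRw]
9. p3, w   [neg-Dia-rule on 5 via uRw]
10. not p3, x   [Dia-rule on 8: fresh world x, wRx]
Accessibility: uRu, uRv, uRw, vRv, wRw, wRx, xRx
Complete open branch: countermodel on a T-frame, so not valid in T, nor in K (the same frame is also a K-frame).

S4, S5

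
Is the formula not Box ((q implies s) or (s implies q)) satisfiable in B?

1. not Box ((q implies s) or (s implies q)), 0
2. not ((q implies s) or (s implies q)), 1
3. not (q implies s), 1
4. not (s implies q), 1
5. q, 1
6. not s, 1
7. s, 1
8. not q, 1
Accessibility: 0R0, 0R1, 1R0, 1R1
Branch closes: s and not s both at 1.
All branches of the tableau close; one closing branch shown above.

Unsatisfiable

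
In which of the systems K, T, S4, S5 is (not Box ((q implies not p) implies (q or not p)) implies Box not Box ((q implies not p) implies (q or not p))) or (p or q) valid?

S5

S5-tableau for the negation not ((not Box ((q implies not p) implies (q or not p)) implies Box not Box ((q implies not p) implies (q or not p))) or (p or q)):
1. not ((not Box ((q implies not p) implies (q or not p)) implies Box not Box ((q implies not p) implies (q or not p))) or (p or q)), 0
2. not (not Box ((q implies not p) implies (q or not p)) implies Box not Box ((q implies not p) implies (q or not p))), 0
3. not (p or q), 0
4. not Box ((q implies not p) implies (q or not p)), 0
5. not Box not Box ((q implies not p) implies (q or not p)), 0
6. not p, 0
7. not q, 0
8. not ((q implies not p) implies (q or not p)), 1
9. q implies not p, 1
10. not (q or not p), 1
11. not q, 1
12. p, 1
13. Box ((q implies not p) implies (q or not p)), 2
14. (q implies not p) implies (q or not p), 0
15. (q implies not p) implies (q or not p), 1
16. (q implies not p) implies (q or not p), 2
17. q or not p, 0
18. q or not p, 1
19. not (q implies not p), 2
20. q, 2
21. p, 2
22. not p, 1
Accessibility: 0R0, 0R1, 0R2, 1R0, 1R1, 1R2, 2R0, 2R1, 2R2
Branch closes: p and not p both at 1.
Every branch closes (one shown): valid in S5.
S4-tableau for the negation not ((not Box ((q implies not p) implies (q or not p)) implies Box not Box ((q implies not p) implies (q or not p))) or (p or q)):
1. not ((not Box ((q implies not p) implies (q or not p)) implies Box not Box ((q implies not p) implies (q or not p))) or (p or q)), 0
2. not (not Box ((q implies not p) implies (q or not p)) implies Box not Box ((q implies not p) implies (q or not p))), 0
3. not (p or q), 0
4. not Box ((q implies not p) implies (q or not p)), 0
5. not Box not Box ((q implies not p) implies (q or not p)), 0
6. not p, 0
7. not q, 0
8. not ((q implies not p) implies (q or not p)), 1
9. q implies not p, 1
10. not (q or not p), 1
11. not q, 1
12. p, 1
13. Box ((q implies not p) implies (q or not p)), 2
14. (q implies not p) implies (q or not p), 2
15. q or not p, 2
16. not p, 2
Accessibility: 0R0, 0R1, 0R2, 1R1, 2R2
Complete open branch: countermodel on an S4-frame, so not valid in S4, nor in K, T (the same frame is also a K-frame and a T-frame).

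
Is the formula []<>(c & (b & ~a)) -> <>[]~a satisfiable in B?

1. []<>(c & (b & ~a)) -> <>[]~a, 0
2. <>[]~a, 0   [->-rule on 1 (branches; this branch)]
3. []~a, 1   [<>-rule on 2: fresh world 1, 0R1]
4. ~a, 0   [[]-rule on 3 via 1R0]
5. ~a, 1   [[]-rule on 3 via 1R1]
Accessibility: 0R0, 0R1, 1R0, 1R1

Satisfiable (open branch found)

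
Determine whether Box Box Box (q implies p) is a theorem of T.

Tableau for the negation not Box Box Box (q implies p):
1. not Box Box Box (q implies p), w0
2. not Box Box (q implies p), w1   [neg-Box-rule on 1: fresh world w1, w0Rw1]
3. not Box (q implies p), w2   [neg-Box-rule on 2: fresh world w2, w1Rw2]
4. not (q implies p), w3   [neg-Box-rule on 3: fresh world w3, w2Rw3]
5. q, w3   [neg-implies-rule on 4]
6. not p, w3   [neg-implies-rule on 4]
Accessibility: w0Rw0, w0Rw1, w1Rw1, w1Rw2, w2Rw2, w2Rw3, w3Rw3
The negation has an open branch (countermodel exists).

Invalid (countermodel exists)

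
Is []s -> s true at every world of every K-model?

Tableau for the negation ~([]s -> s):
1. ~([]s -> s), w0
2. []s, w0
3. ~s, w0
The negation has an open branch (countermodel exists).

Not valid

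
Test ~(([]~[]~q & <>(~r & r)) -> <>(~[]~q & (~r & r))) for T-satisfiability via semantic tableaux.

1. ~(([]~[]~q & <>(~r & r)) -> <>(~[]~q & (~r & r))), u
2. []~[]~q & <>(~r & r), u   [~->-rule on 1]
3. ~<>(~[]~q & (~r & r)), u   [~->-rule on 1]
4. []~[]~q, u   [&-rule on 2]
5. <>(~r & r), u   [&-rule on 2]
6. ~(~[]~q & (~r & r)), u   [~<>-rule on 3 via uRu]
7. ~[]~q, u   [[]-rule on 4 via uRu]
8. ~(~r & r), u   [~&-rule on 6 (branches; this branch)]
9. ~r, u   [~&-rule on 8 (branches; this branch)]
10. ~r & r, v   [<>-rule on 5: fresh world v, uRv]
11. ~r, v   [&-rule on 10]
12. r, v   [&-rule on 10]
Accessibility: uRu, uRv, vRv
Branch closes: r and ~r both at v.
Every branch closes; the branch above is one of them.

No, unsatisfiable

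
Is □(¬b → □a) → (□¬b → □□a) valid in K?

Valid in K

Tableau for the negation ¬(□(¬b → □a) → (□¬b → □□a)):
1. ¬(□(¬b → □a) → (□¬b → □□a)), 0
2. □(¬b → □a), 0
3. ¬(□¬b → □□a), 0
4. □¬b, 0
5. ¬□□a, 0
6. ¬□a, 1
7. ¬b → □a, 1
8. ¬b, 1
9. □a, 1
10. ¬a, 2
11. a, 2
Accessibility: 0R1, 1R2
Branch closes: a and ¬a both at 2.
Every branch of the negation's tableau closes; the branch above is one of them.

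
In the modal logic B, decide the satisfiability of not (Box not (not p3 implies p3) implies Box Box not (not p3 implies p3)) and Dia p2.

Yes, satisfiable

1. not (Box not (not p3 implies p3) implies Box Box not (not p3 implies p3)) and Dia p2, u
2. not (Box not (not p3 implies p3) implies Box Box not (not p3 implies p3)), u
3. Dia p2, u
4. Box not (not p3 implies p3), u
5. not Box Box not (not p3 implies p3), u
6. not (not p3 implies p3), u
7. not p3, u
8. p2, v
9. not (not p3 implies p3), v
10. not p3, v
11. not Box not (not p3 implies p3), w
12. not (not p3 implies p3), w
13. not p3, w
14. not p3 implies p3, x
15. p3, x
Accessibility: uRu, uRv, uRw, vRu, vRv, wRu, wRw, wRx, xRw, xRx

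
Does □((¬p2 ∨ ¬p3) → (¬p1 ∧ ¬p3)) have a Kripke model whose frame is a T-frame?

Satisfiable (open branch found)

1. □((¬p2 ∨ ¬p3) → (¬p1 ∧ ¬p3)), 0
2. (¬p2 ∨ ¬p3) → (¬p1 ∧ ¬p3), 0   [□-rule on 1 via 0R0]
3. ¬p1 ∧ ¬p3, 0   [→-rule on 2 (branches; this branch)]
4. ¬p1, 0   [∧-rule on 3]
5. ¬p3, 0   [∧-rule on 3]
Accessibility: 0R0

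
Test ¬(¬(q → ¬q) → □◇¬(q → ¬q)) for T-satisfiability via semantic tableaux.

Satisfiable (open branch found)

1. ¬(¬(q → ¬q) → □◇¬(q → ¬q)), 0
2. ¬(q → ¬q), 0
3. ¬□◇¬(q → ¬q), 0
4. q, 0
5. ¬◇¬(q → ¬q), 1
6. q → ¬q, 1
7. ¬q, 1
Accessibility: 0R0, 0R1, 1R1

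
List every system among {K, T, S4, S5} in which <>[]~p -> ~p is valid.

S5

S5-tableau for the negation ~(<>[]~p -> ~p):
1. ~(<>[]~p -> ~p), 0
2. <>[]~p, 0
3. p, 0
4. []~p, 1
5. ~p, 0
Accessibility: 0R0, 0R1, 1R0, 1R1
Branch closes: p and ~p both at 0.
Every branch closes (one shown): valid in S5.
S4-tableau for the negation ~(<>[]~p -> ~p):
1. ~(<>[]~p -> ~p), 0
2. <>[]~p, 0
3. p, 0
4. []~p, 1
5. ~p, 1
Accessibility: 0R0, 0R1, 1R1
Complete open branch: countermodel on an S4-frame, so not valid in S4, nor in K, T (the same frame is also a K-frame and a T-frame).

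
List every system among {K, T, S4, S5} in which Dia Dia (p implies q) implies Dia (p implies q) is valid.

S4-tableau for the negation not (Dia Dia (p implies q) implies Dia (p implies q)):
1. not (Dia Dia (p implies q) implies Dia (p implies q)), u
2. Dia Dia (p implies q), u   [neg-implies-rule on 1]
3. not Dia (p implies q), u   [neg-implies-rule on 1]
4. not (p implies q), u   [neg-Dia-rule on 3 via uRu]
5. p, u   [neg-implies-rule on 4]
6. not q, u   [neg-implies-rule on 4]
7. Dia (p implies q), v   [Dia-rule on 2: fresh world v, uRv]
8. not (p implies q), v   [neg-Dia-rule on 3 via uRv]
9. p, v   [neg-implies-rule on 8]
10. not q, v   [neg-implies-rule on 8]
11. p implies q, w   [Dia-rule on 7: fresh world w, vRw]
12. not (p implies q), w   [neg-Dia-rule on 3 via uRw]
13. p, w   [neg-implies-rule on 12]
14. not q, w   [neg-implies-rule on 12]
15. q, w   [implies-rule on 11 (branches; this branch)]
Accessibility: uRu, uRv, uRw, vRv, vRw, wRw
Branch closes: q and not q both at w.
Every branch closes (one shown): valid in S4, hence also in S5 (every theorem of S4 is a theorem of S5).
T-tableau for the negation not (Dia Dia (p implies q) implies Dia (p implies q)):
1. not (Dia Dia (p implies q) implies Dia (p implies q)), u
2. Dia Dia (p implies q), u   [neg-implies-rule on 1]
3. not Dia (p implies q), u   [neg-implies-rule on 1]
4. not (p implies q), u   [neg-Dia-rule on 3 via uRu]
5. p, u   [neg-implies-rule on 4]
6. not q, u   [neg-implies-rule on 4]
7. Dia (p implies q), v   [Dia-rule on 2: fresh world v, uRv]
8. not (p implies q), v   [neg-Dia-rule on 3 via uRv]
9. p, v   [neg-implies-rule on 8]
10. not q, v   [neg-implies-rule on 8]
11. p implies q, w   [Dia-rule on 7: fresh world w, vRw]
12. q, w   [implies-rule on 11 (branches; this branch)]
Accessibility: uRu, uRv, vRv, vRw, wRw
Complete open branch: countermodel on a T-frame, so not valid in T, nor in K (the same frame is also a K-frame).

S4, S5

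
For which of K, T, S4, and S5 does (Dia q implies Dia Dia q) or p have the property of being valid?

T, S4, S5

K-tableau for the negation not ((Dia q implies Dia Dia q) or p):
1. not ((Dia q implies Dia Dia q) or p), 0
2. not (Dia q implies Dia Dia q), 0
3. not p, 0
4. Dia q, 0
5. not Dia Dia q, 0
6. q, 1
7. not Dia q, 1
Accessibility: 0R1
Complete open branch: countermodel on a K-frame, so not valid in K.
T-tableau for the negation not ((Dia q implies Dia Dia q) or p):
1. not ((Dia q implies Dia Dia q) or p), 0
2. not (Dia q implies Dia Dia q), 0
3. not p, 0
4. Dia q, 0
5. not Dia Dia q, 0
6. not Dia q, 0
7. not q, 0
8. q, 1
9. not Dia q, 1
10. not q, 1
Accessibility: 0R0, 0R1, 1R1
Branch closes: q and not q both at 1.
Every branch closes (one shown): valid in T, hence also in S4, S5 (every theorem of T is a theorem of S4 and S5).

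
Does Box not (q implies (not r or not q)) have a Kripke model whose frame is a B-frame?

Yes, satisfiable

1. Box not (q implies (not r or not q)), u
2. not (q implies (not r or not q)), u   [Box-rule on 1 via uRu]
3. q, u   [neg-implies-rule on 2]
4. not (not r or not q), u   [neg-implies-rule on 2]
5. r, u   [neg-or-rule on 4]
Accessibility: uRu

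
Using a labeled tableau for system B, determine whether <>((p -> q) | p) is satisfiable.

1. <>((p -> q) | p), w0
2. (p -> q) | p, w1
3. p, w1
Accessibility: w0Rw0, w0Rw1, w1Rw0, w1Rw1

Yes, satisfiable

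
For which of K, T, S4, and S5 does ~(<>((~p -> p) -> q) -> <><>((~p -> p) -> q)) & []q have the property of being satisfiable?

K

T-tableau for the formula:
1. ~(<>((~p -> p) -> q) -> <><>((~p -> p) -> q)) & []q, 0
2. ~(<>((~p -> p) -> q) -> <><>((~p -> p) -> q)), 0   [&-rule on 1]
3. []q, 0   [&-rule on 1]
4. <>((~p -> p) -> q), 0   [~->-rule on 2]
5. ~<><>((~p -> p) -> q), 0   [~->-rule on 2]
6. q, 0   [[]-rule on 3 via 0R0]
7. ~<>((~p -> p) -> q), 0   [~<>-rule on 5 via 0R0]
8. ~((~p -> p) -> q), 0   [~<>-rule on 7 via 0R0]
9. ~p -> p, 0   [~->-rule on 8]
10. ~q, 0   [~->-rule on 8]
Accessibility: 0R0
Branch closes: q and ~q both at 0.
Every branch closes (one shown): unsatisfiable in T, hence also in S4, S5 (every S4/S5-frame is a T-frame).
K-tableau for the formula:
1. ~(<>((~p -> p) -> q) -> <><>((~p -> p) -> q)) & []q, 0
2. ~(<>((~p -> p) -> q) -> <><>((~p -> p) -> q)), 0   [&-rule on 1]
3. []q, 0   [&-rule on 1]
4. <>((~p -> p) -> q), 0   [~->-rule on 2]
5. ~<><>((~p -> p) -> q), 0   [~->-rule on 2]
6. (~p -> p) -> q, 1   [<>-rule on 4: fresh world 1, 0R1]
7. q, 1   [[]-rule on 3 via 0R1]
8. ~<>((~p -> p) -> q), 1   [~<>-rule on 5 via 0R1]
Accessibility: 0R1
Complete open branch: satisfiable in K.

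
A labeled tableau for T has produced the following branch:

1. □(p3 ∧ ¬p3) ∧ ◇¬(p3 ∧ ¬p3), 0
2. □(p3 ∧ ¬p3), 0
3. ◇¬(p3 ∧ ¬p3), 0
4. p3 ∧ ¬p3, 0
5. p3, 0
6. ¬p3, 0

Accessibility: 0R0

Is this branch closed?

Both p3 and ¬p3 appear at 0.

Closed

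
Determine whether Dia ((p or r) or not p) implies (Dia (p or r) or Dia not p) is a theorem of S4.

Tableau for the negation not (Dia ((p or r) or not p) implies (Dia (p or r) or Dia not p)):
1. not (Dia ((p or r) or not p) implies (Dia (p or r) or Dia not p)), u
2. Dia ((p or r) or not p), u
3. not (Dia (p or r) or Dia not p), u
4. not Dia (p or r), u
5. not Dia not p, u
6. not (p or r), u
7. not p, u
8. not r, u
9. p, u
Accessibility: uRu
Branch closes: p and not p both at u.
Every branch of the negation's tableau closes; the branch above is one of them.

Valid in S4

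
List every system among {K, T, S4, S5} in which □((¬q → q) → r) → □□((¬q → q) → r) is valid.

S4, S5

S4-tableau for the negation ¬(□((¬q → q) → r) → □□((¬q → q) → r)):
1. ¬(□((¬q → q) → r) → □□((¬q → q) → r)), 0
2. □((¬q → q) → r), 0
3. ¬□□((¬q → q) → r), 0
4. (¬q → q) → r, 0
5. ¬(¬q → q), 0
6. ¬q, 0
7. ¬□((¬q → q) → r), 1
8. (¬q → q) → r, 1
9. ¬(¬q → q), 1
10. ¬q, 1
11. ¬((¬q → q) → r), 2
12. ¬q → q, 2
13. ¬r, 2
14. (¬q → q) → r, 2
15. q, 2
16. ¬(¬q → q), 2
17. ¬q, 2
Accessibility: 0R0, 0R1, 0R2, 1R1, 1R2, 2R2
Branch closes: q and ¬q both at 2.
Every branch closes (one shown): valid in S4, hence also in S5 (every theorem of S4 is a theorem of S5).
T-tableau for the negation ¬(□((¬q → q) → r) → □□((¬q → q) → r)):
1. ¬(□((¬q → q) → r) → □□((¬q → q) → r)), 0
2. □((¬q → q) → r), 0
3. ¬□□((¬q → q) → r), 0
4. (¬q → q) → r, 0
5. r, 0
6. ¬□((¬q → q) → r), 1
7. (¬q → q) → r, 1
8. r, 1
9. ¬((¬q → q) → r), 2
10. ¬q → q, 2
11. ¬r, 2
12. q, 2
Accessibility: 0R0, 0R1, 1R1, 1R2, 2R2
Complete open branch: countermodel on a T-frame, so not valid in T, nor in K (the same frame is also a K-frame).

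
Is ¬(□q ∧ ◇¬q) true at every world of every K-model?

Valid in K

Tableau for the negation □q ∧ ◇¬q:
1. □q ∧ ◇¬q, w0
2. □q, w0
3. ◇¬q, w0
4. ¬q, w1
5. q, w1
Accessibility: w0Rw1
Branch closes: q and ¬q both at w1.
All branches of the negation close; one closing branch shown above.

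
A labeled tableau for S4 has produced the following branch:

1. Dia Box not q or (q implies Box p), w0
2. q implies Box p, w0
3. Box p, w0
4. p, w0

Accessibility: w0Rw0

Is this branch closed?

No atom appears with both signs at the same world.

No, open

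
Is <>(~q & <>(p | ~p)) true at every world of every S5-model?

Tableau for the negation ~<>(~q & <>(p | ~p)):
1. ~<>(~q & <>(p | ~p)), 0
2. ~(~q & <>(p | ~p)), 0   [~<>-rule on 1 via 0R0]
3. q, 0   [~&-rule on 2 (branches; this branch)]
Accessibility: 0R0
The negation has an open branch (countermodel exists).

Not valid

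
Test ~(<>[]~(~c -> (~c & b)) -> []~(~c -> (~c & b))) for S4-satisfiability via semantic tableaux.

1. ~(<>[]~(~c -> (~c & b)) -> []~(~c -> (~c & b))), 0
2. <>[]~(~c -> (~c & b)), 0
3. ~[]~(~c -> (~c & b)), 0
4. []~(~c -> (~c & b)), 1
5. ~(~c -> (~c & b)), 1
6. ~c, 1
7. ~(~c & b), 1
8. ~b, 1
9. ~c -> (~c & b), 2
10. ~c & b, 2
11. ~c, 2
12. b, 2
Accessibility: 0R0, 0R1, 0R2, 1R1, 2R2

Satisfiable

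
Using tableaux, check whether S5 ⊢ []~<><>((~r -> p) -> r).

Tableau for the negation ~[]~<><>((~r -> p) -> r):
1. ~[]~<><>((~r -> p) -> r), u
2. <><>((~r -> p) -> r), v
3. <>((~r -> p) -> r), w
4. (~r -> p) -> r, x
5. r, x
Accessibility: uRu, uRv, uRw, uRx, vRu, vRv, vRw, vRx, wRu, wRv, wRw, wRx, xRu, xRv, xRw, xRx
The negation has an open branch (countermodel exists).

Not valid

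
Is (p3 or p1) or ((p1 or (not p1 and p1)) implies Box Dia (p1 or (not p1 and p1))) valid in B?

Valid in B

Tableau for the negation not ((p3 or p1) or ((p1 or (not p1 and p1)) implies Box Dia (p1 or (not p1 and p1)))):
1. not ((p3 or p1) or ((p1 or (not p1 and p1)) implies Box Dia (p1 or (not p1 and p1)))), 0
2. not (p3 or p1), 0   [neg-or-rule on 1]
3. not ((p1 or (not p1 and p1)) implies Box Dia (p1 or (not p1 and p1))), 0   [neg-or-rule on 1]
4. not p3, 0   [neg-or-rule on 2]
5. not p1, 0   [neg-or-rule on 2]
6. p1 or (not p1 and p1), 0   [neg-implies-rule on 3]
7. not Box Dia (p1 or (not p1 and p1)), 0   [neg-implies-rule on 3]
8. not p1 and p1, 0   [or-rule on 6 (branches; this branch)]
9. p1, 0   [and-rule on 8]
Accessibility: 0R0
Branch closes: p1 and not p1 both at 0.
Every branch of the negation's tableau closes; the branch above is one of them.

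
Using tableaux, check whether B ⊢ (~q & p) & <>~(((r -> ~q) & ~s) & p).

Not valid

Tableau for the negation ~((~q & p) & <>~(((r -> ~q) & ~s) & p)):
1. ~((~q & p) & <>~(((r -> ~q) & ~s) & p)), 0
2. ~<>~(((r -> ~q) & ~s) & p), 0
3. ((r -> ~q) & ~s) & p, 0
4. (r -> ~q) & ~s, 0
5. p, 0
6. r -> ~q, 0
7. ~s, 0
8. ~q, 0
Accessibility: 0R0
The negation has an open branch (countermodel exists).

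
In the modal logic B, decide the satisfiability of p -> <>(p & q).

Satisfiable (open branch found)

1. p -> <>(p & q), 0
2. <>(p & q), 0
3. p & q, 1
4. p, 1
5. q, 1
Accessibility: 0R0, 0R1, 1R0, 1R1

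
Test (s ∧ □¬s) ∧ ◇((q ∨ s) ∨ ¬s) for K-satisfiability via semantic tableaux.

Satisfiable

1. (s ∧ □¬s) ∧ ◇((q ∨ s) ∨ ¬s), w0
2. s ∧ □¬s, w0
3. ◇((q ∨ s) ∨ ¬s), w0
4. s, w0
5. □¬s, w0
6. (q ∨ s) ∨ ¬s, w1
7. ¬s, w1
Accessibility: w0Rw1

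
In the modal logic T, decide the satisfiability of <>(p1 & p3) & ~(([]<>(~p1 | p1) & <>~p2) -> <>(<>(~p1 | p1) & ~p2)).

1. <>(p1 & p3) & ~(([]<>(~p1 | p1) & <>~p2) -> <>(<>(~p1 | p1) & ~p2)), 0
2. <>(p1 & p3), 0   [&-rule on 1]
3. ~(([]<>(~p1 | p1) & <>~p2) -> <>(<>(~p1 | p1) & ~p2)), 0   [&-rule on 1]
4. []<>(~p1 | p1) & <>~p2, 0   [~->-rule on 3]
5. ~<>(<>(~p1 | p1) & ~p2), 0   [~->-rule on 3]
6. []<>(~p1 | p1), 0   [&-rule on 4]
7. <>~p2, 0   [&-rule on 4]
8. ~(<>(~p1 | p1) & ~p2), 0   [~<>-rule on 5 via 0R0]
9. <>(~p1 | p1), 0   [[]-rule on 6 via 0R0]
10. p2, 0   [~&-rule on 8 (branches; this branch)]
11. p1 & p3, 1   [<>-rule on 2: fresh world 1, 0R1]
12. p1, 1   [&-rule on 11]
13. p3, 1   [&-rule on 11]
14. ~(<>(~p1 | p1) & ~p2), 1   [~<>-rule on 5 via 0R1]
15. <>(~p1 | p1), 1   [[]-rule on 6 via 0R1]
16. p2, 1   [~&-rule on 14 (branches; this branch)]
17. ~p2, 2   [<>-rule on 7: fresh world 2, 0R2]
18. ~(<>(~p1 | p1) & ~p2), 2   [~<>-rule on 5 via 0R2]
19. <>(~p1 | p1), 2   [[]-rule on 6 via 0R2]
20. ~<>(~p1 | p1), 2   [~&-rule on 18 (branches; this branch)]
21. ~(~p1 | p1), 2   [~<>-rule on 20 via 2R2]
22. p1, 2   [~|-rule on 21]
23. ~p1, 2   [~|-rule on 21]
Accessibility: 0R0, 0R1, 0R2, 1R1, 2R2
Branch closes: p1 and ~p1 both at 2.
Every branch closes; the branch above is one of them.

No, unsatisfiable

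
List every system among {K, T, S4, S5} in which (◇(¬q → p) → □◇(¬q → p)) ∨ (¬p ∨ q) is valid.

S5

S5-tableau for the negation ¬((◇(¬q → p) → □◇(¬q → p)) ∨ (¬p ∨ q)):
1. ¬((◇(¬q → p) → □◇(¬q → p)) ∨ (¬p ∨ q)), w0
2. ¬(◇(¬q → p) → □◇(¬q → p)), w0   [¬∨-rule on 1]
3. ¬(¬p ∨ q), w0   [¬∨-rule on 1]
4. ◇(¬q → p), w0   [¬→-rule on 2]
5. ¬□◇(¬q → p), w0   [¬→-rule on 2]
6. p, w0   [¬∨-rule on 3]
7. ¬q, w0   [¬∨-rule on 3]
8. ¬q → p, w1   [◇-rule on 4: fresh world w1, w0Rw1]
9. p, w1   [→-rule on 8 (branches; this branch)]
10. ¬◇(¬q → p), w2   [¬□-rule on 5: fresh world w2, w0Rw2]
11. ¬(¬q → p), w0   [¬◇-rule on 10 via w2Rw0]
12. ¬p, w0   [¬→-rule on 11]
Accessibility: w0Rw0, w0Rw1, w0Rw2, w1Rw0, w1Rw1, w1Rw2, w2Rw0, w2Rw1, w2Rw2
Branch closes: p and ¬p both at w0.
Every branch closes (one shown): valid in S5.
S4-tableau for the negation ¬((◇(¬q → p) → □◇(¬q → p)) ∨ (¬p ∨ q)):
1. ¬((◇(¬q → p) → □◇(¬q → p)) ∨ (¬p ∨ q)), w0
2. ¬(◇(¬q → p) → □◇(¬q → p)), w0   [¬∨-rule on 1]
3. ¬(¬p ∨ q), w0   [¬∨-rule on 1]
4. ◇(¬q → p), w0   [¬→-rule on 2]
5. ¬□◇(¬q → p), w0   [¬→-rule on 2]
6. p, w0   [¬∨-rule on 3]
7. ¬q, w0   [¬∨-rule on 3]
8. ¬q → p, w1   [◇-rule on 4: fresh world w1, w0Rw1]
9. p, w1   [→-rule on 8 (branches; this branch)]
10. ¬◇(¬q → p), w2   [¬□-rule on 5: fresh world w2, w0Rw2]
11. ¬(¬q → p), w2   [¬◇-rule on 10 via w2Rw2]
12. ¬q, w2   [¬→-rule on 11]
13. ¬p, w2   [¬→-rule on 11]
Accessibility: w0Rw0, w0Rw1, w0Rw2, w1Rw1, w2Rw2
Complete open branch: countermodel on an S4-frame, so not valid in S4, nor in K, T (the same frame is also a K-frame and a T-frame).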